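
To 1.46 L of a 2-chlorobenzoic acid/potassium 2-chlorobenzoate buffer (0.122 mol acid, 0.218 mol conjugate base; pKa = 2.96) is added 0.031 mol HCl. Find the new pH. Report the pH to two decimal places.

pH = 3.05

After neutralization: n(ClC6H4COOH) = 0.153 mol, n(ClC6H4COO-) = 0.187 mol.
Henderson–Hasselbalch with mole ratio 0.187/0.153: pH = 2.96 + (+0.087)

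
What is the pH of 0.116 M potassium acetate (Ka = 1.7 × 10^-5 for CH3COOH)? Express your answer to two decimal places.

CH3COO- is the conjugate base of the weak acid CH3COOH.
Kb = Kw/Ka = 1.0×10^-14 / 1.7 × 10^-5 = 5.88 × 10^-10
Let x = [OH-] at equilibrium. Kb = x²/(0.116 − x).
Assume x ≪ 0.116: x ≈ √(5.88 × 10^-10 × 0.116) = 8.26 × 10^-6 M
pOH = 5.08, so pH = 14.00 − pOH = 8.92

pH = 8.92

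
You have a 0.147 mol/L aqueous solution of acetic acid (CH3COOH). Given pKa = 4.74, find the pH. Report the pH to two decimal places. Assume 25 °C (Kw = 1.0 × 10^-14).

CH3COOH ⇌ CH3COO- + H+
Ka = 10^(−4.74) = 1.82 × 10^-5
Ka = x²/(0.147 − x) = 1.82 × 10^-5
Assume x ≪ 0.147: x ≈ √(1.82 × 10^-5 × 0.147) = 1.64 × 10^-3 M
Check: 1.1% ionized — well under 5%, approximation valid.
pH = −log(1.64 × 10^-3) = 2.79

pH = 2.79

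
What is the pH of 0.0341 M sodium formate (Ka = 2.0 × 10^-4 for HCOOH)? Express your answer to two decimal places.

HCOO- is the conjugate base of the weak acid HCOOH.
Kb = Kw/Ka = 1.0×10^-14 / 2.0 × 10^-4 = 5.00 × 10^-11
From the ICE table, Kb = x²/(0.0341 − x) = 5.00 × 10^-11.
Assume x ≪ 0.0341: x ≈ √(5.00 × 10^-11 × 0.0341) = 1.31 × 10^-6 M
Check: 0.0038% ionized — well under 5%, approximation valid.
pOH = 5.88, so pH = 14.00 − pOH = 8.12

pH = 8.12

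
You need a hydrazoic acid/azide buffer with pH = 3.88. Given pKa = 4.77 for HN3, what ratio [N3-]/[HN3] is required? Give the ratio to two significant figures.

pH = pKa + log(r) ⇒ log(r) = 3.88 − 4.77 = -0.89
r = [N3-]/[HN3] = 10^(-0.89) = 0.129

ratio = 0.13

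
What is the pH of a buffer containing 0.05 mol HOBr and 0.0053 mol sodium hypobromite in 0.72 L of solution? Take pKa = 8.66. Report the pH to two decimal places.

pH = 7.69

Using pH = pKa + log([base]/[acid]) with [base]/[acid] = 0.0053/0.05:
pH = 8.66 + (-0.975) = 7.69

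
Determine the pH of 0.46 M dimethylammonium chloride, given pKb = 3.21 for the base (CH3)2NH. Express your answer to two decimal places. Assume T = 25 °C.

pH = 5.56

(CH3)2NH2+ is the conjugate acid of the weak base (CH3)2NH.
Kb = 10^(−3.21) = 6.17 × 10^-4
Ka = Kw/Kb = 1.0×10^-14 / 6.17 × 10^-4 = 1.62 × 10^-11
Ka = [H+]²/(0.46 − [H+]) = 1.62 × 10^-11
Since Ka ≪ C₀, [H+] ≈ √(Ka·C₀) = 2.73 × 10^-6 M.
pH = −log[H+] = −log(2.73 × 10^-6) = 5.56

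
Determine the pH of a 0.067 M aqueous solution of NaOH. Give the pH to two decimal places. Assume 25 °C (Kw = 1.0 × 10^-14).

NaOH is a strong base; [OH-] = 0.067 M.
pOH = -log(0.067) = 1.17
pH = 14.00 - 1.17 = 12.83

pH = 12.83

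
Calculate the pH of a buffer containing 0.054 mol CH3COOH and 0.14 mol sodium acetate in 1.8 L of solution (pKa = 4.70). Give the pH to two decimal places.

Henderson–Hasselbalch: pH = pKa + log([CH3COO-]/[CH3COOH]) = 4.70 + log(0.14/0.054)
pH = 4.70 + (+0.414) = 5.11

pH = 5.11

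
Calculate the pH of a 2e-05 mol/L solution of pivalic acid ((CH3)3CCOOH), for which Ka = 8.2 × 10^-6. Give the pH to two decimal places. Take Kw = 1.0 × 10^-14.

pH = 5.03

(CH3)3CCOOH ⇌ (CH3)3CCOO- + H+
Ka = [H+]²/(2e-05 − [H+]) = 8.2 × 10^-6
The 5% rule fails; solving [H+]² + Ka·[H+] − Ka·C₀ = 0 exactly:
[H+] = (−Ka + √(Ka² + 4·Ka·C₀))/2 = 9.35 × 10^-6 M
pH = −log[H+] = −log(9.35 × 10^-6) = 5.03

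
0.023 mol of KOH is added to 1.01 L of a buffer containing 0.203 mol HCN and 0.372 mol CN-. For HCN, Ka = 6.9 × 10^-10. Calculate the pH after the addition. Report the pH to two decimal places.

OH- converts HCN to CN-: HCN → 0.18 mol, CN- → 0.395 mol.
pKa = −log(6.9 × 10^-10) = 9.161
pH = pKa + log([A⁻]/[HA]) = 9.161 + log(0.395/0.18) = 9.161 +0.341

pH = 9.50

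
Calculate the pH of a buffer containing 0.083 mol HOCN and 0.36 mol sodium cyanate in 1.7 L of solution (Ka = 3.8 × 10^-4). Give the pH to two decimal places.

pKa = −log(3.8 × 10^-4) = 3.420
Using pH = pKa + log([base]/[acid]) with [base]/[acid] = 0.36/0.083:
pH = 3.420 + (+0.637) = 4.06

pH = 4.06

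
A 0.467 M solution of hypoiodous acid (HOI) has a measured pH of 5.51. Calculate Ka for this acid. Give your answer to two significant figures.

Ka = 2.0 × 10^-11

[H+] = 10^(-5.51) = 3.09 × 10^-6 M
At equilibrium [HA] = 0.467 − 3.09 × 10^-6 = 4.67 × 10^-1 M
Ka = [H+][A-]/[HA] = (3.09 × 10^-6)² / 4.67 × 10^-1 = 2.0 × 10^-11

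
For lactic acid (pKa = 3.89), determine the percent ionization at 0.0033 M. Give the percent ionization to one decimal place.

CH3CH(OH)COOH ⇌ CH3CH(OH)COO- + H+; let x = [H+] at equilibrium.
Ka = 10^(−3.89) = 1.29 × 10^-4
Ka = x²/(C₀ − x); solving the quadratic gives x = 5.91 × 10^-4 M.
Fraction ionized = 5.91 × 10^-4 / 0.0033 = 0.1791 → 17.9%

17.9%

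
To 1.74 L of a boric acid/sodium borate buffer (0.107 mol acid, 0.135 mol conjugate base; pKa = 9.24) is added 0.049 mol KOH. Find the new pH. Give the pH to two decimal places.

OH- converts B(OH)3 to B(OH)4-: B(OH)3 → 0.058 mol, B(OH)4- → 0.184 mol.
pH = pKa + log([A⁻]/[HA]) = 9.24 + log(0.184/0.058) = 9.24 +0.501

pH = 9.74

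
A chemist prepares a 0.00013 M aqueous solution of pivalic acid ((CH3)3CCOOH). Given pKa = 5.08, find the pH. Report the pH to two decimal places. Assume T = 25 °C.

pH = 4.54

(CH3)3CCOOH ⇌ (CH3)3CCOO- + H+
Ka = 10^(−5.08) = 8.32 × 10^-6
From the ICE table, Ka = x²/(0.00013 − x) = 8.32 × 10^-6.
The 5% rule fails; solving x² + Ka·x − Ka·C₀ = 0 exactly:
x = [−8.32e-06 + √(8.32e-06² + 4.33e-09)]/2 = 2.90 × 10^-5 M
pH = −log(2.90 × 10^-5) = 4.54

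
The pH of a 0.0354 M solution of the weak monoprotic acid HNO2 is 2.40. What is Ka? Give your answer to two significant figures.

Ka = 5.0 × 10^-4

[H+] = 10^(-2.40) = 3.98 × 10^-3 M
At equilibrium [HA] = 0.0354 − 3.98 × 10^-3 = 3.14 × 10^-2 M
Ka = [H+][A-]/[HA] = (3.98 × 10^-3)² / 3.14 × 10^-2 = 5.0 × 10^-4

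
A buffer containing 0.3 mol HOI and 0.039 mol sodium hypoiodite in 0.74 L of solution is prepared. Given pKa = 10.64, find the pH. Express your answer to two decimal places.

pH = pKa + log([A⁻]/[HA]) = 10.64 + log(0.039/0.3)
pH = 10.64 + (-0.886) = 9.75

pH = 9.75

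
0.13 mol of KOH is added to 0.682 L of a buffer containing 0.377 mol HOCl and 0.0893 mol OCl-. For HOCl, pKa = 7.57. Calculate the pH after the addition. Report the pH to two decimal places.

pH = 7.52

OH- converts HOCl to OCl-: HOCl → 0.247 mol, OCl- → 0.219 mol.
pH = pKa + log([A⁻]/[HA]) = 7.57 + log(0.219/0.247) = 7.57 -0.052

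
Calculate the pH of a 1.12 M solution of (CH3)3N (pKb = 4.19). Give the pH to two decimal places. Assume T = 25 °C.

(CH3)3N + H2O ⇌ (CH3)3NH+ + OH-
Kb = 10^(−4.19) = 6.46 × 10^-5
From the ICE table, Kb = [OH-]²/(1.12 − [OH-]) = 6.46 × 10^-5.
Assume [OH-] ≪ 1.12: [OH-] ≈ √(6.46 × 10^-5 × 1.12) = 8.51 × 10^-3 M
Check: 0.76% ionized — well under 5%, approximation valid.
pOH = 2.07, so pH = 14.00 − pOH = 11.93

pH = 11.93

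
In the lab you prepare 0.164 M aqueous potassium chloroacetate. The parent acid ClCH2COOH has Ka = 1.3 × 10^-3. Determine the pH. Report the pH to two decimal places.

pH = 8.05

ClCH2COO- is the conjugate base of the weak acid ClCH2COOH.
Kb = Kw/Ka = 1.0×10^-14 / 1.3 × 10^-3 = 7.69 × 10^-12
From the ICE table, Kb = x²/(0.164 − x) = 7.69 × 10^-12.
Since Kb ≪ C₀, x ≈ √(Kb·C₀) = 1.12 × 10^-6 M.
(x/C₀ = 0.00068% < 5%, so the approximation holds.)
pOH = 5.95, so pH = 14.00 − pOH = 8.05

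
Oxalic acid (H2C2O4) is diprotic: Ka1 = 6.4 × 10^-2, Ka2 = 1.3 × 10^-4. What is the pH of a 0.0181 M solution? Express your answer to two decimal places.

pH = 1.83

Since Ka1 ≫ Ka2, the first ionization dominates [H+].
Ka1 = x²/(0.0181 − x) = 6.4 × 10^-2
Solving the quadratic: x = (−Ka1 + √(Ka1² + 4·Ka1·C₀))/2 = 1.47 × 10^-2 M
pH = −log(1.47 × 10^-2) = 1.83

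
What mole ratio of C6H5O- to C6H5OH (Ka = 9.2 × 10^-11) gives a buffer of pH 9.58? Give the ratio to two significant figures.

ratio = 0.35

pKa = -log(9.2 × 10^-11) = 10.036
pH = pKa + log(r) ⇒ log(r) = 9.58 − 10.036 = -0.456
r = [C6H5O-]/[C6H5OH] = 10^(-0.456) = 0.35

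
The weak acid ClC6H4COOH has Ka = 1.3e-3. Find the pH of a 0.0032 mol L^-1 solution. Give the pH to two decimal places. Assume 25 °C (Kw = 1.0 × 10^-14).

ClC6H4COOH ⇌ ClC6H4COO- + H+
Ka = [H+]²/(0.0032 − [H+]) = 1.3 × 10^-3
[H+] is not negligible relative to C₀; solve [H+]² + 0.0013·[H+] − 4.16e-06 = 0.
[H+] = (−Ka + √(Ka² + 4·Ka·C₀))/2 = 1.49 × 10^-3 M
pH = −log[H+] = −log(1.49 × 10^-3) = 2.83

pH = 2.83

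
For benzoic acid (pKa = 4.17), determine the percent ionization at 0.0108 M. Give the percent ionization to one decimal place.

C6H5COOH ⇌ C6H5COO- + H+; let x = [H+] at equilibrium.
Ka = 10^(−4.17) = 6.76 × 10^-5
Solve x² + 6.76e-05x − 7.3e-07 = 0 → x = 8.21 × 10^-4 M
Fraction ionized = 8.21 × 10^-4 / 0.0108 = 0.0760 → 7.6%

7.6%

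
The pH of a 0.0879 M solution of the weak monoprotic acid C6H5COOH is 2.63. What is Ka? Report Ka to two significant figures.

[H+] = 10^(-2.63) = 2.34 × 10^-3 M
At equilibrium [HA] = 0.0879 − 2.34 × 10^-3 = 8.56 × 10^-2 M
Ka = [H+][A-]/[HA] = (2.34 × 10^-3)² / 8.56 × 10^-2 = 6.4 × 10^-5

Ka = 6.4 × 10^-5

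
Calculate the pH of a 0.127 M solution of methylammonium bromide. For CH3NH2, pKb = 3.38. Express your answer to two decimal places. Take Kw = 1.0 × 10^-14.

pH = 5.76

CH3NH3+ is the conjugate acid of the weak base CH3NH2.
Kb = 10^(−3.38) = 4.17 × 10^-4
Ka = Kw/Kb = 1.0×10^-14 / 4.17 × 10^-4 = 2.40 × 10^-11
Ka = [H+]²/(0.127 − [H+]) = 2.40 × 10^-11
Since Ka ≪ C₀, [H+] ≈ √(Ka·C₀) = 1.75 × 10^-6 M.
([H+]/C₀ = 0.0014% < 5%, so the approximation holds.)
pH = −log[H+] = −log(1.75 × 10^-6) = 5.76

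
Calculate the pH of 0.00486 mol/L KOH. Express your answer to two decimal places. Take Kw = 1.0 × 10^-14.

KOH is a strong base; [OH-] = 0.00486 M.
pOH = -log(0.00486) = 2.31
pH = 14.00 - 2.31 = 11.69

pH = 11.69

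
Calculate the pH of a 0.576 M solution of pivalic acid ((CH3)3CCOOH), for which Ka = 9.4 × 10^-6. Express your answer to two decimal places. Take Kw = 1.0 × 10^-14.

(CH3)3CCOOH ⇌ (CH3)3CCOO- + H+
Ka = [H+]²/(0.576 − [H+]) = 9.4 × 10^-6
Since Ka ≪ C₀, [H+] ≈ √(Ka·C₀) = 2.33 × 10^-3 M.
Check: 0.4% ionized — well under 5%, approximation valid.
pH = −log[H+] = −log(2.33 × 10^-3) = 2.63

pH = 2.63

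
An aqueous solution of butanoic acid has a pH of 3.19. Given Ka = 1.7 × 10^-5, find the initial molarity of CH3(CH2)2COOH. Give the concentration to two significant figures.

[H+] = 10^(-3.19) = 6.46 × 10^-4 M = x
Ka = x²/(C₀ − x) ⇒ C₀ = x + x²/Ka
C₀ = 6.46 × 10^-4 + (6.46 × 10^-4)²/(1.7 × 10^-5) = 2.52 × 10^-2 M

C₀ = 2.5 × 10^-2 M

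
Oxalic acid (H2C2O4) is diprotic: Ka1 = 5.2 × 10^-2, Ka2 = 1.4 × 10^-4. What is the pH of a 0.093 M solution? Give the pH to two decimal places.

pH = 1.32

Since Ka1 ≫ Ka2, the first ionization dominates [H+].
Ka1 = x²/(0.093 − x) = 5.2 × 10^-2
Solving the quadratic: x = (−Ka1 + √(Ka1² + 4·Ka1·C₀))/2 = 4.82 × 10^-2 M
pH = −log(4.82 × 10^-2) = 1.32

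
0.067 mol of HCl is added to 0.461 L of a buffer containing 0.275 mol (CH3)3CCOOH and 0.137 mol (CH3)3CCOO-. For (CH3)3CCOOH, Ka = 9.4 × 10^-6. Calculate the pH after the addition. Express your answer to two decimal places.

After neutralization: n((CH3)3CCOOH) = 0.342 mol, n((CH3)3CCOO-) = 0.07 mol.
pKa = −log(9.4 × 10^-6) = 5.027
pH = pKa + log([A⁻]/[HA]) = 5.027 + log(0.07/0.342) = 5.027 -0.689

pH = 4.34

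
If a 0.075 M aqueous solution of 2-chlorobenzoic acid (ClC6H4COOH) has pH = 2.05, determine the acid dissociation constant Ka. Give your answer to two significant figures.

[H+] = 10^(-2.05) = 8.91 × 10^-3 M
At equilibrium [HA] = 0.075 − 8.91 × 10^-3 = 6.61 × 10^-2 M
Ka = [H+][A-]/[HA] = (8.91 × 10^-3)² / 6.61 × 10^-2 = 1.2 × 10^-3

Ka = 1.2 × 10^-3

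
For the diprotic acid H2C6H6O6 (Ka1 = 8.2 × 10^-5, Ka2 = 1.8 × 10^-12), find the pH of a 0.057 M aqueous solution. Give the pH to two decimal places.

Since Ka1 ≫ Ka2, the first ionization dominates [H+].
Ka1 = x²/(0.057 − x) = 8.2 × 10^-5
x ≈ √(8.2 × 10^-5 × 0.057) = 2.16 × 10^-3 M
pH = −log(2.16 × 10^-3) = 2.67

pH = 2.67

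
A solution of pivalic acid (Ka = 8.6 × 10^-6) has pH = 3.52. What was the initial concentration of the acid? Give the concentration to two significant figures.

[H+] = 10^(-3.52) = 3.02 × 10^-4 M = x
Ka = x²/(C₀ − x) ⇒ C₀ = x + x²/Ka
C₀ = 3.02 × 10^-4 + (3.02 × 10^-4)²/(8.6 × 10^-6) = 1.09 × 10^-2 M

C₀ = 1.1 × 10^-2 M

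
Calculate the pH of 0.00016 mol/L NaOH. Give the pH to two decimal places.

pH = 10.20

NaOH is a strong base; [OH-] = 0.00016 M.
pOH = -log(0.00016) = 3.80
pH = 14.00 - 3.80 = 10.20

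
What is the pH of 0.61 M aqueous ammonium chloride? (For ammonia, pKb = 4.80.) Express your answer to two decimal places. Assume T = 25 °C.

NH4+ is the conjugate acid of the weak base NH3.
Kb = 10^(−4.80) = 1.58 × 10^-5
Ka = Kw/Kb = 1.0×10^-14 / 1.58 × 10^-5 = 6.33 × 10^-10
Let x = [H+] at equilibrium. Ka = x²/(0.61 − x).
Since Ka ≪ C₀, x ≈ √(Ka·C₀) = 1.97 × 10^-5 M.
pH = −log[H+] = −log(1.97 × 10^-5) = 4.71

pH = 4.71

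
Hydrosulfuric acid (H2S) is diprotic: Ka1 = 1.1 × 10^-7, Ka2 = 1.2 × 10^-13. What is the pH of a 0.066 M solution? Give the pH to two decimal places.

Ka1 ≫ Ka2, so treat the first dissociation as the only significant source of H+.
Ka1 = x²/(0.066 − x) = 1.1 × 10^-7
x ≈ √(1.1 × 10^-7 × 0.066) = 8.52 × 10^-5 M
pH = −log(8.52 × 10^-5) = 4.07

pH = 4.07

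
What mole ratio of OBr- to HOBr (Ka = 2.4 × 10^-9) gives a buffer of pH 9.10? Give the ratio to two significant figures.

ratio = 3.0

pKa = -log(2.4 × 10^-9) = 8.620
pH = pKa + log(r) ⇒ log(r) = 9.10 − 8.620 = +0.480
r = [OBr-]/[HOBr] = 10^(+0.480) = 3.02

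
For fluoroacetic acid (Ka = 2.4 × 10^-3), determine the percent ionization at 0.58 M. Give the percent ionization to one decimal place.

FCH2COOH ⇌ FCH2COO- + H+; let x = [H+] at equilibrium.
Ka = x²/(C₀ − x); solving the quadratic gives x = 3.61 × 10^-2 M.
Fraction ionized = 3.61 × 10^-2 / 0.58 = 0.0622 → 6.2%

6.2%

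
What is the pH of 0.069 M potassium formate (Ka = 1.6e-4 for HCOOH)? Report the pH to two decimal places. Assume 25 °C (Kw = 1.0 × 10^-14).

pH = 8.32

HCOO- is the conjugate base of the weak acid HCOOH.
Kb = Kw/Ka = 1.0×10^-14 / 1.6 × 10^-4 = 6.25 × 10^-11
Let x = [OH-] at equilibrium. Kb = x²/(0.069 − x).
Assume x ≪ 0.069: x ≈ √(6.25 × 10^-11 × 0.069) = 2.08 × 10^-6 M
Check: 0.003% ionized — well under 5%, approximation valid.
pOH = 5.68, so pH = 14.00 − pOH = 8.32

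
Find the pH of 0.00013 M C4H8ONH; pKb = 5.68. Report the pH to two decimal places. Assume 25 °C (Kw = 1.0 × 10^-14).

C4H8ONH + H2O ⇌ C4H8ONH2+ + OH-
Kb = 10^(−5.68) = 2.09 × 10^-6
Let x = [OH-] at equilibrium. Kb = x²/(0.00013 − x).
The 5% rule fails; solving x² + Kb·x − Kb·C₀ = 0 exactly:
x = [−2.09e-06 + √(2.09e-06² + 1.09e-09)]/2 = 1.55 × 10^-5 M
pOH = 4.81, so pH = 14.00 − pOH = 9.19

pH = 9.19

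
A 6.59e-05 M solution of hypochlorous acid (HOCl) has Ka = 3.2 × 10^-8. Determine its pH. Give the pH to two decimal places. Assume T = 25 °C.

HOCl ⇌ OCl- + H+
Ka = [H+]²/(6.59e-05 − [H+]) = 3.2 × 10^-8
Assume [H+] ≪ 6.59e-05: [H+] ≈ √(3.2 × 10^-8 × 6.59e-05) = 1.45 × 10^-6 M
Check: 2.2% ionized — well under 5%, approximation valid.
pH = −log(1.45 × 10^-6) = 5.84

pH = 5.84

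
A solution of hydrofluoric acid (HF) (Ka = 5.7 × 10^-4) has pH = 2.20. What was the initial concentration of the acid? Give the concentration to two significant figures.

C₀ = 7.6 × 10^-2 M

[H+] = 10^(-2.20) = 6.31 × 10^-3 M = x
Ka = x²/(C₀ − x) ⇒ C₀ = x + x²/Ka
C₀ = 6.31 × 10^-3 + (6.31 × 10^-3)²/(5.7 × 10^-4) = 7.62 × 10^-2 M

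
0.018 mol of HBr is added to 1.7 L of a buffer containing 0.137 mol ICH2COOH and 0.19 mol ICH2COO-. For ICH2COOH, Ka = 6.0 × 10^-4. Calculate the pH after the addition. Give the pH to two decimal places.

pH = 3.27

Added H+ converts ICH2COO- to ICH2COOH: ICH2COOH → 0.155 mol, ICH2COO- → 0.172 mol.
pKa = −log(6.0 × 10^-4) = 3.222
Henderson–Hasselbalch with mole ratio 0.172/0.155: pH = 3.222 + (+0.045)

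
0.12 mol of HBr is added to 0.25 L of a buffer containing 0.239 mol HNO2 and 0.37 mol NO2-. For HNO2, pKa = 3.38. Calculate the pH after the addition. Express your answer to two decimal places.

pH = 3.22

Added H+ converts NO2- to HNO2: HNO2 → 0.359 mol, NO2- → 0.25 mol.
Henderson–Hasselbalch with mole ratio 0.25/0.359: pH = 3.38 + (-0.157)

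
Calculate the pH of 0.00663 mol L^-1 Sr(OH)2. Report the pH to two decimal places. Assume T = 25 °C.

pH = 12.12

Sr(OH)2 is a strong base (each formula unit releases 2 OH-); [OH-] = 0.0133 M.
pOH = -log(0.0133) = 1.88
pH = 14.00 - 1.88 = 12.12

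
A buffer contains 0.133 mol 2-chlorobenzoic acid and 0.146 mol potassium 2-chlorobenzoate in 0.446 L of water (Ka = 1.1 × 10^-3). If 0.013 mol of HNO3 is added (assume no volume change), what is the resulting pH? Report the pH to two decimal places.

Added H+ converts ClC6H4COO- to ClC6H4COOH: ClC6H4COOH → 0.146 mol, ClC6H4COO- → 0.133 mol.
pKa = −log(1.1 × 10^-3) = 2.959
Henderson–Hasselbalch with mole ratio 0.133/0.146: pH = 2.959 + (-0.041)

pH = 2.92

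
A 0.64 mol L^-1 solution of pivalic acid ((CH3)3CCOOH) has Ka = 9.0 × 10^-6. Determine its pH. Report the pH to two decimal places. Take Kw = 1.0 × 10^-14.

(CH3)3CCOOH ⇌ (CH3)3CCOO- + H+
From the ICE table, Ka = x²/(0.64 − x) = 9.0 × 10^-6.
Neglecting x in the denominator: x = √(9.0 × 10^-6 × 0.64) = 2.40 × 10^-3 M
(x/C₀ = 0.38% < 5%, so the approximation holds.)
pH = −log(2.40 × 10^-3) = 2.62

pH = 2.62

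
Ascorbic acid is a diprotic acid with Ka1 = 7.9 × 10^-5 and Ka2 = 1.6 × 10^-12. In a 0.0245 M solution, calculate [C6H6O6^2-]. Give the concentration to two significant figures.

First ionization gives [H+] ≈ [HC6H6O6-] = 1.35 × 10^-3 M.
Second step: Ka2 = [H+][C6H6O6^2-]/[HC6H6O6-] ≈ [C6H6O6^2-] (since [H+] ≈ [HC6H6O6-]).
So [C6H6O6^2-] ≈ Ka2.

1.6 × 10^-12 M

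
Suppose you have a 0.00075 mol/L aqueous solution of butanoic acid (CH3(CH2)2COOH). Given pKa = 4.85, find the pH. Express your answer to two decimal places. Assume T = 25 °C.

pH = 4.02

CH3(CH2)2COOH ⇌ CH3(CH2)2COO- + H+
Ka = 10^(−4.85) = 1.41 × 10^-5
Let x = [H+] at equilibrium. Ka = x²/(0.00075 − x).
The 5% rule fails; solving x² + Ka·x − Ka·C₀ = 0 exactly:
x = [−1.41e-05 + √(1.41e-05² + 4.23e-08)]/2 = 9.60 × 10^-5 M
pH = −log(9.60 × 10^-5) = 4.02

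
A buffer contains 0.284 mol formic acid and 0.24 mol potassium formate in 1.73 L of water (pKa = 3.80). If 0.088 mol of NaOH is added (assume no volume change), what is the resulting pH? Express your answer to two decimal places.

pH = 4.02

After neutralization: n(HCOOH) = 0.196 mol, n(HCOO-) = 0.328 mol.
Henderson–Hasselbalch with mole ratio 0.328/0.196: pH = 3.80 + (+0.224)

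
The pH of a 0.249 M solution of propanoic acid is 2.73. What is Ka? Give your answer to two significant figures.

Ka = 1.4 × 10^-5

[H+] = 10^(-2.73) = 1.86 × 10^-3 M
At equilibrium [HA] = 0.249 − 1.86 × 10^-3 = 2.47 × 10^-1 M
Ka = [H+][A-]/[HA] = (1.86 × 10^-3)² / 2.47 × 10^-1 = 1.4 × 10^-5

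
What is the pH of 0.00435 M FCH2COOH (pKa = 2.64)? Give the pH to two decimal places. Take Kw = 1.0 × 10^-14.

FCH2COOH ⇌ FCH2COO- + H+
Ka = 10^(−2.64) = 2.29 × 10^-3
From the ICE table, Ka = [H+]²/(0.00435 − [H+]) = 2.29 × 10^-3.
The 5% rule fails; solving [H+]² + Ka·[H+] − Ka·C₀ = 0 exactly:
[H+] = [−0.00229 + √(0.00229² + 3.98e-05)]/2 = 2.21 × 10^-3 M
pH = −log[H+] = −log(2.21 × 10^-3) = 2.66

pH = 2.66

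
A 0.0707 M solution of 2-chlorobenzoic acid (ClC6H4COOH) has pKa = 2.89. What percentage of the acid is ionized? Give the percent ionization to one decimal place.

ClC6H4COOH ⇌ ClC6H4COO- + H+; let x = [H+] at equilibrium.
Ka = 10^(−2.89) = 1.29 × 10^-3
Solve x² + 0.00129x − 9.12e-05 = 0 → x = 8.93 × 10^-3 M
% ionization = x/C₀ × 100% = 8.93 × 10^-3/0.0707 × 100% = 12.6%

12.6%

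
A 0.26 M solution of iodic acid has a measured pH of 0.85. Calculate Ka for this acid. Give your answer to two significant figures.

[H+] = 10^(-0.85) = 1.41 × 10^-1 M
At equilibrium [HA] = 0.26 − 1.41 × 10^-1 = 1.19 × 10^-1 M
Ka = [H+][A-]/[HA] = (1.41 × 10^-1)² / 1.19 × 10^-1 = 1.7 × 10^-1

Ka = 1.7 × 10^-1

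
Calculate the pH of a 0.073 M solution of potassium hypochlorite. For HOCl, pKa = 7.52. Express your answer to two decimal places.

pH = 10.19

OCl- is the conjugate base of the weak acid HOCl.
Ka = 10^(−7.52) = 3.02 × 10^-8
Kb = Kw/Ka = 1.0×10^-14 / 3.02 × 10^-8 = 3.31 × 10^-7
Kb = x²/(0.073 − x) = 3.31 × 10^-7
Assume x ≪ 0.073: x ≈ √(3.31 × 10^-7 × 0.073) = 1.55 × 10^-4 M
pOH = −log(1.55 × 10^-4) = 3.81; pH = 14.00 − 3.81 = 10.19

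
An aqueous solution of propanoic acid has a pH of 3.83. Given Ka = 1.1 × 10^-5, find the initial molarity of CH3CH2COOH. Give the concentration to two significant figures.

C₀ = 2.1 × 10^-3 M

[H+] = 10^(-3.83) = 1.48 × 10^-4 M = x
Ka = x²/(C₀ − x) ⇒ C₀ = x + x²/Ka
C₀ = 1.48 × 10^-4 + (1.48 × 10^-4)²/(1.1 × 10^-5) = 2.14 × 10^-3 M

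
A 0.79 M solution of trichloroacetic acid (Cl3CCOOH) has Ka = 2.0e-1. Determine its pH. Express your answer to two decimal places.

pH = 0.51

Cl3CCOOH ⇌ Cl3CCOO- + H+
From the ICE table, Ka = [H+]²/(0.79 − [H+]) = 2.0 × 10^-1.
[H+] is not negligible relative to C₀; solve [H+]² + 0.2·[H+] − 0.158 = 0.
[H+] = [−0.2 + √(0.2² + 0.632)]/2 = 3.10 × 10^-1 M
pH = −log[H+] = −log(3.10 × 10^-1) = 0.51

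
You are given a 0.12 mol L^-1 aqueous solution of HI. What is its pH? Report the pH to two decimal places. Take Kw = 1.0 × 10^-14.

HI is a strong acid and dissociates completely, so [H+] = 0.12 M.
pH = -log(0.12) = 0.92

pH = 0.92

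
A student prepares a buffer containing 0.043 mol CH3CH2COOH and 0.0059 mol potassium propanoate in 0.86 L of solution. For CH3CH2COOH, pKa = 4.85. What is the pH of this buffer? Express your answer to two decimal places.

pH = 3.99

Henderson–Hasselbalch: pH = pKa + log([CH3CH2COO-]/[CH3CH2COOH]) = 4.85 + log(0.0059/0.043)
pH = 4.85 + (-0.863) = 3.99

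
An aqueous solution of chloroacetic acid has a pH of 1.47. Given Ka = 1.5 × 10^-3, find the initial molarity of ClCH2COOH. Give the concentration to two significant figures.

C₀ = 8.0 × 10^-1 M

[H+] = 10^(-1.47) = 3.39 × 10^-2 M = x
Ka = x²/(C₀ − x) ⇒ C₀ = x + x²/Ka
C₀ = 3.39 × 10^-2 + (3.39 × 10^-2)²/(1.5 × 10^-3) = 8.00 × 10^-1 M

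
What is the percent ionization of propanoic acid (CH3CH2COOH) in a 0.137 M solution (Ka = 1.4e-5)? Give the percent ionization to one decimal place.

CH3CH2COOH ⇌ CH3CH2COO- + H+; let x = [H+] at equilibrium.
x ≈ √(Ka·C₀) = √(1.4 × 10^-5 × 0.137) = 1.38 × 10^-3 M
% ionization = x/C₀ × 100% = 1.38 × 10^-3/0.137 × 100% = 1.0%

1.0%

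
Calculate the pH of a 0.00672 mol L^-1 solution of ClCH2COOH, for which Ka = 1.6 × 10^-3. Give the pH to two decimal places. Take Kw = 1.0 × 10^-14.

pH = 2.59

ClCH2COOH ⇌ ClCH2COO- + H+
From the ICE table, Ka = [H+]²/(0.00672 − [H+]) = 1.6 × 10^-3.
Here C₀/Ka ≈ 4.2, so the small-[H+] approximation fails. Use the quadratic:
[H+] = [−0.0016 + √(0.0016² + 4.3e-05)]/2 = 2.58 × 10^-3 M
pH = −log(2.58 × 10^-3) = 2.59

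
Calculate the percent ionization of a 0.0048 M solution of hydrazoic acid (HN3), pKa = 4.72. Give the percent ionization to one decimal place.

HN3 ⇌ N3- + H+; let x = [H+] at equilibrium.
Ka = 10^(−4.72) = 1.91 × 10^-5
Ka = x²/(C₀ − x); solving the quadratic gives x = 2.93 × 10^-4 M.
Fraction ionized = 2.93 × 10^-4 / 0.0048 = 0.0610 → 6.1%

6.1%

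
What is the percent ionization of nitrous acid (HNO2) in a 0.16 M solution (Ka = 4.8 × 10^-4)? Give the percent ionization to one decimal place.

5.3%

HNO2 ⇌ NO2- + H+; let x = [H+] at equilibrium.
Solve x² + 0.00048x − 7.68e-05 = 0 → x = 8.53 × 10^-3 M
% ionization = x/C₀ × 100% = 8.53 × 10^-3/0.16 × 100% = 5.3%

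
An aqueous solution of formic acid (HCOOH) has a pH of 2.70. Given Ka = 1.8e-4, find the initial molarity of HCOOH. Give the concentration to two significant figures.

[H+] = 10^(-2.70) = 2.00 × 10^-3 M = x
Ka = x²/(C₀ − x) ⇒ C₀ = x + x²/Ka
C₀ = 2.00 × 10^-3 + (2.00 × 10^-3)²/(1.8 × 10^-4) = 2.42 × 10^-2 M

C₀ = 2.4 × 10^-2 M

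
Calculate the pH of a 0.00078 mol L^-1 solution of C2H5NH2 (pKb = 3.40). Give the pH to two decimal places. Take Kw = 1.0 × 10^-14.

C2H5NH2 + H2O ⇌ C2H5NH3+ + OH-
Kb = 10^(−3.40) = 3.98 × 10^-4
Kb = x²/(0.00078 − x) = 3.98 × 10^-4
Here C₀/Kb ≈ 1.96, so the small-x approximation fails. Use the quadratic:
x = (−Kb + √(Kb² + 4·Kb·C₀))/2 = 3.93 × 10^-4 M
pOH = 3.41, so pH = 14.00 − pOH = 10.59

pH = 10.59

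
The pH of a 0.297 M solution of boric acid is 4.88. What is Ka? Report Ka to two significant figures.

[H+] = 10^(-4.88) = 1.32 × 10^-5 M
At equilibrium [HA] = 0.297 − 1.32 × 10^-5 = 2.97 × 10^-1 M
Ka = [H+][A-]/[HA] = (1.32 × 10^-5)² / 2.97 × 10^-1 = 5.9 × 10^-10

Ka = 5.9 × 10^-10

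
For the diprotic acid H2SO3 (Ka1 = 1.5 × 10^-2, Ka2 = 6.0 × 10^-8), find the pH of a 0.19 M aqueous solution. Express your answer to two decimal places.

Ka1 ≫ Ka2, so treat the first dissociation as the only significant source of H+.
Ka1 = x²/(0.19 − x) = 1.5 × 10^-2
Solving the quadratic: x = (−Ka1 + √(Ka1² + 4·Ka1·C₀))/2 = 4.64 × 10^-2 M
pH = −log(4.64 × 10^-2) = 1.33

pH = 1.33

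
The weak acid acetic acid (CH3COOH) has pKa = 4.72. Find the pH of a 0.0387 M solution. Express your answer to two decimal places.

CH3COOH ⇌ CH3COO- + H+
Ka = 10^(−4.72) = 1.91 × 10^-5
Let x = [H+] at equilibrium. Ka = x²/(0.0387 − x).
Neglecting x in the denominator: x = √(1.91 × 10^-5 × 0.0387) = 8.60 × 10^-4 M
Check: 2.2% ionized — well under 5%, approximation valid.
pH = −log(8.60 × 10^-4) = 3.07

pH = 3.07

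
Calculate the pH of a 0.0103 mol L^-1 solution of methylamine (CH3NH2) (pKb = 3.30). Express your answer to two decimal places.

pH = 11.31

CH3NH2 + H2O ⇌ CH3NH3+ + OH-
Kb = 10^(−3.30) = 5.01 × 10^-4
From the ICE table, Kb = [OH-]²/(0.0103 − [OH-]) = 5.01 × 10^-4.
The 5% rule fails; solving [OH-]² + Kb·[OH-] − Kb·C₀ = 0 exactly:
[OH-] = [−0.000501 + √(0.000501² + 2.06e-05)]/2 = 2.03 × 10^-3 M
pOH = −log(2.03 × 10^-3) = 2.69; pH = 14.00 − 2.69 = 11.31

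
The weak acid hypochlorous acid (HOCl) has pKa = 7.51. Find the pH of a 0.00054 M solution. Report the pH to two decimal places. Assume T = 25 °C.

pH = 5.39

HOCl ⇌ OCl- + H+
Ka = 10^(−7.51) = 3.09 × 10^-8
Let x = [H+] at equilibrium. Ka = x²/(0.00054 − x).
Assume x ≪ 0.00054: x ≈ √(3.09 × 10^-8 × 0.00054) = 4.08 × 10^-6 M
Check: 0.76% ionized — well under 5%, approximation valid.
pH = −log(4.08 × 10^-6) = 5.39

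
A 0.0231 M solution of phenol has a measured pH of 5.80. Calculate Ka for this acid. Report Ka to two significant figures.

Ka = 1.1 × 10^-10

[H+] = 10^(-5.80) = 1.58 × 10^-6 M
At equilibrium [HA] = 0.0231 − 1.58 × 10^-6 = 2.31 × 10^-2 M
Ka = [H+][A-]/[HA] = (1.58 × 10^-6)² / 2.31 × 10^-2 = 1.1 × 10^-10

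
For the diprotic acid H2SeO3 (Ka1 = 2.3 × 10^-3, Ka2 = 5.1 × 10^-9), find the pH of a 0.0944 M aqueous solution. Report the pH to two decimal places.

Since Ka1 ≫ Ka2, the first ionization dominates [H+].
Ka1 = x²/(0.0944 − x) = 2.3 × 10^-3
Solving the quadratic: x = (−Ka1 + √(Ka1² + 4·Ka1·C₀))/2 = 1.36 × 10^-2 M
pH = −log(1.36 × 10^-2) = 1.87

pH = 1.87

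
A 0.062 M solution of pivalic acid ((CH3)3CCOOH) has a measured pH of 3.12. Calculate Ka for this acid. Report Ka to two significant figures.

[H+] = 10^(-3.12) = 7.59 × 10^-4 M
At equilibrium [HA] = 0.062 − 7.59 × 10^-4 = 6.12 × 10^-2 M
Ka = [H+][A-]/[HA] = (7.59 × 10^-4)² / 6.12 × 10^-2 = 9.4 × 10^-6

Ka = 9.4 × 10^-6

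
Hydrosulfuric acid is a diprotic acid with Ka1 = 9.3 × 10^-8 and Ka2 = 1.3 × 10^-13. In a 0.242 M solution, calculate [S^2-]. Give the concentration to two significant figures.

First ionization gives [H+] ≈ [HS-] = 1.50 × 10^-4 M.
Second step: Ka2 = [H+][S^2-]/[HS-] ≈ [S^2-] (since [H+] ≈ [HS-]).
So [S^2-] ≈ Ka2.

1.3 × 10^-13 M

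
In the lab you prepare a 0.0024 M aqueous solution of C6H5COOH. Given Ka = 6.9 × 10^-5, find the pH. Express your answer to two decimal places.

pH = 3.43

C6H5COOH ⇌ C6H5COO- + H+
From the ICE table, Ka = [H+]²/(0.0024 − [H+]) = 6.9 × 10^-5.
[H+] is not negligible relative to C₀; solve [H+]² + 6.9e-05·[H+] − 1.66e-07 = 0.
[H+] = (−Ka + √(Ka² + 4·Ka·C₀))/2 = 3.74 × 10^-4 M
pH = −log(3.74 × 10^-4) = 3.43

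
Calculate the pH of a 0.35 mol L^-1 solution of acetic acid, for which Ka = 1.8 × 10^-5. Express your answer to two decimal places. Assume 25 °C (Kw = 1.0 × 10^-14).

CH3COOH ⇌ CH3COO- + H+
Let x = [H+] at equilibrium. Ka = x²/(0.35 − x).
Neglecting x in the denominator: x = √(1.8 × 10^-5 × 0.35) = 2.51 × 10^-3 M
(x/C₀ = 0.72% < 5%, so the approximation holds.)
pH = −log[H+] = −log(2.51 × 10^-3) = 2.60

pH = 2.60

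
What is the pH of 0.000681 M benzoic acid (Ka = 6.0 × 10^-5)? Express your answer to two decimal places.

pH = 3.76

C6H5COOH ⇌ C6H5COO- + H+
From the ICE table, Ka = x²/(0.000681 − x) = 6.0 × 10^-5.
The 5% rule fails; solving x² + Ka·x − Ka·C₀ = 0 exactly:
x = [−6e-05 + √(6e-05² + 1.63e-07)]/2 = 1.74 × 10^-4 M
pH = −log[H+] = −log(1.74 × 10^-4) = 3.76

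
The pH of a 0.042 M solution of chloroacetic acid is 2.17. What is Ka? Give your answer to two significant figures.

[H+] = 10^(-2.17) = 6.76 × 10^-3 M
At equilibrium [HA] = 0.042 − 6.76 × 10^-3 = 3.52 × 10^-2 M
Ka = [H+][A-]/[HA] = (6.76 × 10^-3)² / 3.52 × 10^-2 = 1.3 × 10^-3

Ka = 1.3 × 10^-3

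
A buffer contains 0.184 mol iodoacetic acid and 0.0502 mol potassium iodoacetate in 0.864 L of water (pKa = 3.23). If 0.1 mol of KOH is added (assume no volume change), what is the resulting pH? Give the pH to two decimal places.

pH = 3.48

OH- converts ICH2COOH to ICH2COO-: ICH2COOH → 0.084 mol, ICH2COO- → 0.15 mol.
Henderson–Hasselbalch with mole ratio 0.15/0.084: pH = 3.23 + (+0.252)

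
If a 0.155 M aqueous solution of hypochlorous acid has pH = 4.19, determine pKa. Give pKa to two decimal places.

[H+] = 10^(-4.19) = 6.46 × 10^-5 M
At equilibrium [HA] = 0.155 − 6.46 × 10^-5 = 1.55 × 10^-1 M
Ka = [H+][A-]/[HA] = (6.46 × 10^-5)² / 1.55 × 10^-1 = 2.69 × 10^-8
pKa = -log(2.69 × 10^-8) = 7.57

pKa = 7.57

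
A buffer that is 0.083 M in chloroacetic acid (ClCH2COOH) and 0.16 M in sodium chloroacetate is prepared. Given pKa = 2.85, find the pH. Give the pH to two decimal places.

pH = 3.14

Henderson–Hasselbalch: pH = pKa + log([ClCH2COO-]/[ClCH2COOH]) = 2.85 + log(0.16/0.083)
pH = 2.85 + (+0.285) = 3.14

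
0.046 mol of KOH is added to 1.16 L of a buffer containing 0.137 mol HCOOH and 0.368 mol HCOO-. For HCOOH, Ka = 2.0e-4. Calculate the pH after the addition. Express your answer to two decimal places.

OH- converts HCOOH to HCOO-: HCOOH → 0.091 mol, HCOO- → 0.414 mol.
pKa = −log(2.0 × 10^-4) = 3.699
Henderson–Hasselbalch with mole ratio 0.414/0.091: pH = 3.699 + (+0.658)

pH = 4.36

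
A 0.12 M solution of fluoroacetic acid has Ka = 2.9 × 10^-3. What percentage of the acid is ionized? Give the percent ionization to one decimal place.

14.4%

FCH2COOH ⇌ FCH2COO- + H+; let x = [H+] at equilibrium.
Ka = x²/(C₀ − x); solving the quadratic gives x = 1.73 × 10^-2 M.
% ionization = x/C₀ × 100% = 1.73 × 10^-2/0.12 × 100% = 14.4%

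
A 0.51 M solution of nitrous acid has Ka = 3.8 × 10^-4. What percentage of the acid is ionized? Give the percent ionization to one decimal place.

2.7%

HNO2 ⇌ NO2- + H+; let x = [H+] at equilibrium.
x ≈ √(Ka·C₀) = √(3.8 × 10^-4 × 0.51) = 1.39 × 10^-2 M
% ionization = x/C₀ × 100% = 1.39 × 10^-2/0.51 × 100% = 2.7%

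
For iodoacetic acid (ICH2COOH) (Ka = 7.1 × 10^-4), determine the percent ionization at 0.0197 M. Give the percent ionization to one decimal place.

ICH2COOH ⇌ ICH2COO- + H+; let x = [H+] at equilibrium.
Ka = x²/(C₀ − x); solving the quadratic gives x = 3.40 × 10^-3 M.
% ionization = x/C₀ × 100% = 3.40 × 10^-3/0.0197 × 100% = 17.3%

17.3%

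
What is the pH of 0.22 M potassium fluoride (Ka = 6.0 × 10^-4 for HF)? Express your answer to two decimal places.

F- is the conjugate base of the weak acid HF.
Kb = Kw/Ka = 1.0×10^-14 / 6.0 × 10^-4 = 1.67 × 10^-11
From the ICE table, Kb = [OH-]²/(0.22 − [OH-]) = 1.67 × 10^-11.
Neglecting [OH-] in the denominator: [OH-] = √(1.67 × 10^-11 × 0.22) = 1.92 × 10^-6 M
pOH = 5.72, so pH = 14.00 − pOH = 8.28

pH = 8.28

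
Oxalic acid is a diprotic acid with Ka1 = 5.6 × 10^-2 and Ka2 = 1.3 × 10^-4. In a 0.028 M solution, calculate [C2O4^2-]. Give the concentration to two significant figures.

1.3 × 10^-4 M

First ionization gives [H+] ≈ [HC2O4-] = 2.05 × 10^-2 M.
Second step: Ka2 = [H+][C2O4^2-]/[HC2O4-] ≈ [C2O4^2-] (since [H+] ≈ [HC2O4-]).
So [C2O4^2-] ≈ Ka2.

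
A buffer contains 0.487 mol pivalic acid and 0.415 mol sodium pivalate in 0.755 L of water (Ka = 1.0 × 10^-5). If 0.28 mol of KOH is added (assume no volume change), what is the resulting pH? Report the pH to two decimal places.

pH = 5.53

After neutralization: n((CH3)3CCOOH) = 0.207 mol, n((CH3)3CCOO-) = 0.695 mol.
pKa = −log(1.0 × 10^-5) = 5.000
pH = pKa + log([A⁻]/[HA]) = 5.000 + log(0.695/0.207) = 5.000 +0.526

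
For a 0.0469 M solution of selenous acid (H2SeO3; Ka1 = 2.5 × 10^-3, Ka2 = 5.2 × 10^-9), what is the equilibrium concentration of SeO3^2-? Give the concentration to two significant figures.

5.2 × 10^-9 M

First ionization gives [H+] ≈ [HSeO3-] = 9.65 × 10^-3 M.
Second step: Ka2 = [H+][SeO3^2-]/[HSeO3-] ≈ [SeO3^2-] (since [H+] ≈ [HSeO3-]).
So [SeO3^2-] ≈ Ka2.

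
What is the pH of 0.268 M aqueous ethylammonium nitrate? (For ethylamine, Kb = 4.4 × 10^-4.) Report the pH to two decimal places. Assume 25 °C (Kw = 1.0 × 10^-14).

C2H5NH3+ is the conjugate acid of the weak base C2H5NH2.
Ka = Kw/Kb = 1.0×10^-14 / 4.4 × 10^-4 = 2.27 × 10^-11
Ka = [H+]²/(0.268 − [H+]) = 2.27 × 10^-11
Since Ka ≪ C₀, [H+] ≈ √(Ka·C₀) = 2.47 × 10^-6 M.
Check: 0.00092% ionized — well under 5%, approximation valid.
pH = −log[H+] = −log(2.47 × 10^-6) = 5.61

pH = 5.61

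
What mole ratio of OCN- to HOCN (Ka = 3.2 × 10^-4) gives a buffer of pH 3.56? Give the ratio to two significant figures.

ratio = 1.2

pKa = -log(3.2 × 10^-4) = 3.495
pH = pKa + log(r) ⇒ log(r) = 3.56 − 3.495 = +0.065
r = [OCN-]/[HOCN] = 10^(+0.065) = 1.16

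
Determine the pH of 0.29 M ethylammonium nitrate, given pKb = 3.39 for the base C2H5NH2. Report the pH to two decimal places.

C2H5NH3+ is the conjugate acid of the weak base C2H5NH2.
Kb = 10^(−3.39) = 4.07 × 10^-4
Ka = Kw/Kb = 1.0×10^-14 / 4.07 × 10^-4 = 2.46 × 10^-11
From the ICE table, Ka = [H+]²/(0.29 − [H+]) = 2.46 × 10^-11.
Since Ka ≪ C₀, [H+] ≈ √(Ka·C₀) = 2.67 × 10^-6 M.
pH = −log[H+] = −log(2.67 × 10^-6) = 5.57

pH = 5.57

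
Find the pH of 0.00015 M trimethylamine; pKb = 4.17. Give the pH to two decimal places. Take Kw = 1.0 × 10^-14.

pH = 9.86

(CH3)3N + H2O ⇌ (CH3)3NH+ + OH-
Kb = 10^(−4.17) = 6.76 × 10^-5
From the ICE table, Kb = [OH-]²/(0.00015 − [OH-]) = 6.76 × 10^-5.
The 5% rule fails; solving [OH-]² + Kb·[OH-] − Kb·C₀ = 0 exactly:
[OH-] = [−6.76e-05 + √(6.76e-05² + 4.06e-08)]/2 = 7.24 × 10^-5 M
pOH = 4.14, so pH = 14.00 − pOH = 9.86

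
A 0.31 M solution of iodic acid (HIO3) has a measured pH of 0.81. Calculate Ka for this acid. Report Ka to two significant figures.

[H+] = 10^(-0.81) = 1.55 × 10^-1 M
At equilibrium [HA] = 0.31 − 1.55 × 10^-1 = 1.55 × 10^-1 M
Ka = [H+][A-]/[HA] = (1.55 × 10^-1)² / 1.55 × 10^-1 = 1.5 × 10^-1

Ka = 1.5 × 10^-1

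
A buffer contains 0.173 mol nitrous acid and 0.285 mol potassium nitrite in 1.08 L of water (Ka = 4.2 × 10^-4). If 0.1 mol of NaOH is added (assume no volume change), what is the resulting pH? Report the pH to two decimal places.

pH = 4.10

After neutralization: n(HNO2) = 0.073 mol, n(NO2-) = 0.385 mol.
pKa = −log(4.2 × 10^-4) = 3.377
pH = pKa + log(n_NO2-/n_HNO2) = 3.377 + log(0.385/0.073) = 3.377 + (+0.722)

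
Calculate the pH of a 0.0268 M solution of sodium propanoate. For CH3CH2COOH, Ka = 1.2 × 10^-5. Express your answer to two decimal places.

pH = 8.67

CH3CH2COO- is the conjugate base of the weak acid CH3CH2COOH.
Kb = Kw/Ka = 1.0×10^-14 / 1.2 × 10^-5 = 8.33 × 10^-10
From the ICE table, Kb = [OH-]²/(0.0268 − [OH-]) = 8.33 × 10^-10.
Since Kb ≪ C₀, [OH-] ≈ √(Kb·C₀) = 4.72 × 10^-6 M.
pOH = 5.33, so pH = 14.00 − pOH = 8.67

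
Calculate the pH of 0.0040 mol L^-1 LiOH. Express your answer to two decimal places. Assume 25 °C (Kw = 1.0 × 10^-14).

pH = 11.60

LiOH is a strong base; [OH-] = 0.004 M.
pOH = -log(0.004) = 2.40
pH = 14.00 - 2.40 = 11.60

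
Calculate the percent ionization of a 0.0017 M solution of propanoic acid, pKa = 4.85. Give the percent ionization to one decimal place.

CH3CH2COOH ⇌ CH3CH2COO- + H+; let x = [H+] at equilibrium.
Ka = 10^(−4.85) = 1.41 × 10^-5
Solve x² + 1.41e-05x − 2.4e-08 = 0 → x = 1.48 × 10^-4 M
Fraction ionized = 1.48 × 10^-4 / 0.0017 = 0.0871 → 8.7%

8.7%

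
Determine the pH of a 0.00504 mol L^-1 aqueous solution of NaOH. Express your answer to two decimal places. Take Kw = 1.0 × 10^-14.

NaOH is a strong base; [OH-] = 0.00504 M.
pOH = -log(0.00504) = 2.30
pH = 14.00 - 2.30 = 11.70

pH = 11.70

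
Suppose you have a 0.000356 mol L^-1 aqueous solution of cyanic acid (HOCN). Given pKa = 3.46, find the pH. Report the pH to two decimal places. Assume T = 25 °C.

HOCN ⇌ OCN- + H+
Ka = 10^(−3.46) = 3.47 × 10^-4
Ka = [H+]²/(0.000356 − [H+]) = 3.47 × 10^-4
The 5% rule fails; solving [H+]² + Ka·[H+] − Ka·C₀ = 0 exactly:
[H+] = [−0.000347 + √(0.000347² + 4.94e-07)]/2 = 2.18 × 10^-4 M
pH = −log(2.18 × 10^-4) = 3.66

pH = 3.66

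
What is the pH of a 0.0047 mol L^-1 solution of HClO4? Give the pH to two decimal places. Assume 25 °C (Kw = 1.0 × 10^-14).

pH = 2.33

HClO4 is a strong acid and dissociates completely, so [H+] = 0.0047 M.
pH = -log(0.0047) = 2.33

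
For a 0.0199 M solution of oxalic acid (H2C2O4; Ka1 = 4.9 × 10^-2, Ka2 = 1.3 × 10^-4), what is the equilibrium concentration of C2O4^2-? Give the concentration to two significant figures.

1.3 × 10^-4 M

First ionization gives [H+] ≈ [HC2O4-] = 1.52 × 10^-2 M.
Second step: Ka2 = [H+][C2O4^2-]/[HC2O4-] ≈ [C2O4^2-] (since [H+] ≈ [HC2O4-]).
So [C2O4^2-] ≈ Ka2.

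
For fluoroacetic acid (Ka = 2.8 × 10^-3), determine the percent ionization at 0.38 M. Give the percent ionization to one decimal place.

8.2%

FCH2COOH ⇌ FCH2COO- + H+; let x = [H+] at equilibrium.
Solve x² + 0.0028x − 0.00106 = 0 → x = 3.12 × 10^-2 M
% ionization = x/C₀ × 100% = 3.12 × 10^-2/0.38 × 100% = 8.2%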